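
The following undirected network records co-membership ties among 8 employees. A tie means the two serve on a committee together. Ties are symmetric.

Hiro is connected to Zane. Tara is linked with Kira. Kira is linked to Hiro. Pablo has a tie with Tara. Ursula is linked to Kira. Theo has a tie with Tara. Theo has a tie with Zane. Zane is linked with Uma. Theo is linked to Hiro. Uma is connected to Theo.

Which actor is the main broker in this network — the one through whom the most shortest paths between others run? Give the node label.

Tara

Unnormalized betweenness of each node: Hiro:13/3, Kira:7, Pablo:0, Tara:23/3, Theo:41/6, Uma:0, Ursula:0, Zane:7/6.
Tara has the largest value, 23/3, making it the main broker — the node through which the most shortest paths run.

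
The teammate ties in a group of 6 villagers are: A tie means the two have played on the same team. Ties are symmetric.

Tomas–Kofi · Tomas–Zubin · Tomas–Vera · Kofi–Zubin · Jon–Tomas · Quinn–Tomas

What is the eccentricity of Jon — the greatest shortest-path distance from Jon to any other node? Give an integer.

2

Distances from Jon: Kofi:2, Quinn:2, Tomas:1, Vera:2, Zubin:2.
The largest is 2 (to Vera, Zubin, Kofi, and Quinn), so the eccentricity of Jon is 2.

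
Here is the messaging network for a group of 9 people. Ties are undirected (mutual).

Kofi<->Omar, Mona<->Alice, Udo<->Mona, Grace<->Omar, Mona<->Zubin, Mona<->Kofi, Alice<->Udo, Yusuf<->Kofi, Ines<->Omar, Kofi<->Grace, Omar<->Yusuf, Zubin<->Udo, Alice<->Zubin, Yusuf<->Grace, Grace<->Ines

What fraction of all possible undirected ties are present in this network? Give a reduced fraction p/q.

5/12

There are 15 edges and 9 nodes, so the maximum possible is C(9,2) = 36.
Density = 15/36 = 5/12.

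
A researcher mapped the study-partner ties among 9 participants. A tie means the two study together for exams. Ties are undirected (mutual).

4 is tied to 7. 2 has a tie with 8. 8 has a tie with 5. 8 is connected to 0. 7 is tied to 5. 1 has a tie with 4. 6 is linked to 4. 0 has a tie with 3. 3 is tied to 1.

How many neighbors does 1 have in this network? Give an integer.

1 is directly tied to 3 and 4. That is 2 neighbors, so the degree of 1 is 2.

2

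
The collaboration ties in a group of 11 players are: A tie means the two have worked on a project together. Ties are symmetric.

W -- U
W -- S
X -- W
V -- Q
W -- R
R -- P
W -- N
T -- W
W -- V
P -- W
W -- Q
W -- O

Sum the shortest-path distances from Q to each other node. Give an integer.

Distances from Q: N:2, O:2, P:2, R:2, S:2, T:2, U:2, V:1, W:1, X:2.
Sum = 2 + 2 + 2 + 2 + 2 + 2 + 2 + 1 + 1 + 2 = 18.

18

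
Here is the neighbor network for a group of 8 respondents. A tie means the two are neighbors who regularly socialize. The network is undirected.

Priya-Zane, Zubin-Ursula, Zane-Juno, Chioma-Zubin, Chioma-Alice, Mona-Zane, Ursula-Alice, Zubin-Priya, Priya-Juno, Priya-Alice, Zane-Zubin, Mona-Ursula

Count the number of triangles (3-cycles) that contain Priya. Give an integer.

Priya's neighbors: Alice, Juno, Zane, and Zubin.
Neighbor pairs that are themselves tied: Priya–Juno–Zane; Priya–Zane–Zubin. Each forms one triangle with Priya, for 2 in total.

2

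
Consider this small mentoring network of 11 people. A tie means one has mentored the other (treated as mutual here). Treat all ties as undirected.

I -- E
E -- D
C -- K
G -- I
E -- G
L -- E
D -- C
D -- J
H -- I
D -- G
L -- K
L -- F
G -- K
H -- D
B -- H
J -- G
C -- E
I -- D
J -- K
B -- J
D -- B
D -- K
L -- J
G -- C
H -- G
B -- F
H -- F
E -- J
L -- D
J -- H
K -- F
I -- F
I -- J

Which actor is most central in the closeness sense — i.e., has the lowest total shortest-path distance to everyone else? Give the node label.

D

Farness (sum of distances to all others) for each node — B:16, C:16, D:11, E:14, F:15, G:13, H:14, I:14, J:12, K:14, L:15.
The smallest farness is 11, for D, so D has the highest closeness.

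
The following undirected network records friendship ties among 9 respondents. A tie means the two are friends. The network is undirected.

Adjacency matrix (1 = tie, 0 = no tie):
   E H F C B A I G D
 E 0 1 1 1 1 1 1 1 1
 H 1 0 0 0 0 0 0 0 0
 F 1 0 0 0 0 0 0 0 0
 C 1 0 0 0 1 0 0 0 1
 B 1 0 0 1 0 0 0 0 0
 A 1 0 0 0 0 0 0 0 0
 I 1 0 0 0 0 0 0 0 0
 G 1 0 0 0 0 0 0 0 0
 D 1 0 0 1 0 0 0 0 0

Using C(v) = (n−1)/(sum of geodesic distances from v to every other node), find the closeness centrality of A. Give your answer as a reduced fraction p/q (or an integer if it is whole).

Distances from A: B:2, C:2, D:2, E:1, F:2, G:2, H:2, I:2. Sum = 15.
n = 9, so closeness = 8/15.

8/15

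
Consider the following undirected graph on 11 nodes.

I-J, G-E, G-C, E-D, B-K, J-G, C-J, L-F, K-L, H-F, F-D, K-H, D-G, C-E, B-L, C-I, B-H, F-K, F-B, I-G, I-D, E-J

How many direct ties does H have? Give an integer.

H is directly tied to B, F, and K. That is 3 neighbors, so the degree of H is 3.

3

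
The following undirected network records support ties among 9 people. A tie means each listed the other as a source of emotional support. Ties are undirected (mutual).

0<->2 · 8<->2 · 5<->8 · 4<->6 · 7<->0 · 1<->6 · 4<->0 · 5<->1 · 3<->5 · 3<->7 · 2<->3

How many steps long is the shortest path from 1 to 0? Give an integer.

3

One shortest route is 1 – 6 – 4 – 0, which uses 3 edges, and at distance 2 from 1 we only reach {3, 4, 8}, which does not include 0. So d(1,0) = 3.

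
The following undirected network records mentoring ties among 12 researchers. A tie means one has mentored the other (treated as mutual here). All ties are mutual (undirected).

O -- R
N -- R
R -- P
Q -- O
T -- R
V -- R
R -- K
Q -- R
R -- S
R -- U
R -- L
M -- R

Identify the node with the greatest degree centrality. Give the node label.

Degrees — K:1, L:1, M:1, N:1, O:2, P:1, Q:2, R:11, S:1, T:1, U:1, V:1.
The maximum is 11, attained only by R.

R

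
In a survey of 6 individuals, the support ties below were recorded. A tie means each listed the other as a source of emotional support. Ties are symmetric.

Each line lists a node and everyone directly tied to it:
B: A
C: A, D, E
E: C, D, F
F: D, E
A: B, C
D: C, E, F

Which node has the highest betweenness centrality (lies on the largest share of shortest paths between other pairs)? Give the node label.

C

Unnormalized betweenness of each node: A:4, B:0, C:6, D:3/2, E:3/2, F:0.
C has the largest value, 6, making it the main broker — the node through which the most shortest paths run.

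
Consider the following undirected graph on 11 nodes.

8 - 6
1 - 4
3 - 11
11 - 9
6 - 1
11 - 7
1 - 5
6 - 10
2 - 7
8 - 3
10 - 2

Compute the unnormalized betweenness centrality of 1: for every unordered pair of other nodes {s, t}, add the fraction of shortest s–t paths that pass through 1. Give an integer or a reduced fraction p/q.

17

Pairs whose geodesics pass through 1 — 5–8: 1; 5–3: 1; 5–2: 1; 5–9: 1; 5–7: 1; 5–11: 1; 5–4: 1; 5–6: 1; 5–10: 1; 8–4: 1; 3–4: 1; 2–4: 1; 9–4: 1; 7–4: 1 … (+3 more pairs).
All other pairs contribute 0.
Summing the contributions gives betweenness(1) = 17.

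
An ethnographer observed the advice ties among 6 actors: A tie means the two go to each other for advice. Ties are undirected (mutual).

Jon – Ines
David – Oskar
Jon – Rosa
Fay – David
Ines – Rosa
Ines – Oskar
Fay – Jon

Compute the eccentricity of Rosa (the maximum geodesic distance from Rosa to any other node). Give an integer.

3

Distances from Rosa: David:3, Fay:2, Ines:1, Jon:1, Oskar:2.
The largest is 3 (to David), so the eccentricity of Rosa is 3.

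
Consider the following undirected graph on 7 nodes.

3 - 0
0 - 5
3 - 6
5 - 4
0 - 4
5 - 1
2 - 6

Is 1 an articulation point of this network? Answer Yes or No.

Even without 1, every remaining node can still reach every other (the residual graph is connected), so 1 is not a cut vertex.

No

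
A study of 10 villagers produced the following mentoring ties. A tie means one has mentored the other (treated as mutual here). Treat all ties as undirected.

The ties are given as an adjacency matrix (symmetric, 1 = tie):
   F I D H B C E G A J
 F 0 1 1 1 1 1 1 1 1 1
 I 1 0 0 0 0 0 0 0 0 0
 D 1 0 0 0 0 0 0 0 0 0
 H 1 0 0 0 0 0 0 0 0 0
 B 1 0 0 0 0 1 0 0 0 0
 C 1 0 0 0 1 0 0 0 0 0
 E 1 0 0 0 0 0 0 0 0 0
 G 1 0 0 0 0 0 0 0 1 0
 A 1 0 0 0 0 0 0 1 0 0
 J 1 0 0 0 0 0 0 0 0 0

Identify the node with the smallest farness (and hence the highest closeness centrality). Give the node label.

F

Farness (sum of distances to all others) for each node — A:16, B:16, C:16, D:17, E:17, F:9, G:16, H:17, I:17, J:17.
The smallest farness is 9, for F, so F has the highest closeness.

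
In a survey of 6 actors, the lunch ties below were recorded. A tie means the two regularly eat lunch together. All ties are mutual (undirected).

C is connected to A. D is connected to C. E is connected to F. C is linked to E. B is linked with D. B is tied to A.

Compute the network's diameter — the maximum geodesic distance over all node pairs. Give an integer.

4

Eccentricity of each node (its greatest distance to any other): A:3, B:4, C:2, D:3, E:3, F:4.
The maximum eccentricity is 4, realized for instance by the pair B–F via B – D – C – E – F. So the diameter is 4.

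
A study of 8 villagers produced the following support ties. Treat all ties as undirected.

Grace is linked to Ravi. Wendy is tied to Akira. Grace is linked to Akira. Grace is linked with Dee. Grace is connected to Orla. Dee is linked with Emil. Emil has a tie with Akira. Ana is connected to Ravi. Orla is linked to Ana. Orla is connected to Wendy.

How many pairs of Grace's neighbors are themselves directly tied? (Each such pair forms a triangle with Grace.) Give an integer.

0

Grace's neighbors are Akira, Dee, Orla, and Ravi, but none of them are tied to each other, so no triangle contains Grace.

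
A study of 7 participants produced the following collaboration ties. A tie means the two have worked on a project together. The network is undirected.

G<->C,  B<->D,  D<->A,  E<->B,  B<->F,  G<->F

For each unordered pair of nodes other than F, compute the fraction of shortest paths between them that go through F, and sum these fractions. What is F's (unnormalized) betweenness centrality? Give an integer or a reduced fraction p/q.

Pairs whose geodesics pass through F — B–G: 1; B–C: 1; A–G: 1; A–C: 1; G–D: 1; G–E: 1; C–D: 1; C–E: 1.
All other pairs contribute 0.
Summing the contributions gives betweenness(F) = 8.

8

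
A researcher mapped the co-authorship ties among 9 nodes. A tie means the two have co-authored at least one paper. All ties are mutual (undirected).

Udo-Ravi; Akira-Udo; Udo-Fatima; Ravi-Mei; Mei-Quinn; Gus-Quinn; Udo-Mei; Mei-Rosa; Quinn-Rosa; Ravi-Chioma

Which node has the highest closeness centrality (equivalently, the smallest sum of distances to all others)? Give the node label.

Farness (sum of distances to all others) for each node — Akira:20, Chioma:21, Fatima:20, Gus:23, Mei:12, Quinn:16, Ravi:14, Rosa:17, Udo:13.
The smallest farness is 12, for Mei, so Mei has the highest closeness.

Mei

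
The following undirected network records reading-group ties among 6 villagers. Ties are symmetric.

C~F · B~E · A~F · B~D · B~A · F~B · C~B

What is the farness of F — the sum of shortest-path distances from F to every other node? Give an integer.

7

Distances from F: A:1, B:1, C:1, D:2, E:2.
Sum = 1 + 1 + 1 + 2 + 2 = 7.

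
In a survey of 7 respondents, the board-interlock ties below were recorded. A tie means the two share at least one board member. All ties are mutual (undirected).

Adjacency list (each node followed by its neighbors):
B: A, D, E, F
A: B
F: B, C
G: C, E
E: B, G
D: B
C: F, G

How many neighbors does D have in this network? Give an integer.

D is directly tied to B. That is 1 neighbor, so the degree of D is 1.

1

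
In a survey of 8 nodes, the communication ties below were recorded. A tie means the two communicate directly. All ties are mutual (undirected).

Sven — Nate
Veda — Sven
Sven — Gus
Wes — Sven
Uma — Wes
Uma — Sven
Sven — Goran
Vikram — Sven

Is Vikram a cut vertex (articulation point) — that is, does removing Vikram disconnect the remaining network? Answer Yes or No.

No

Even without Vikram, every remaining node can still reach every other (the residual graph is connected), so Vikram is not a cut vertex.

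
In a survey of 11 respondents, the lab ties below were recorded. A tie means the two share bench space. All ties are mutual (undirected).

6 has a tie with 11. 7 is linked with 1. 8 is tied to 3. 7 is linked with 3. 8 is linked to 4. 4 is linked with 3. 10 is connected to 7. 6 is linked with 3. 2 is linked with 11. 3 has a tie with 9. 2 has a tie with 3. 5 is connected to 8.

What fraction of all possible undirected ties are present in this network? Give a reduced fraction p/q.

There are 12 edges and 11 nodes, so the maximum possible is C(11,2) = 55.
Density = 12/55.

12/55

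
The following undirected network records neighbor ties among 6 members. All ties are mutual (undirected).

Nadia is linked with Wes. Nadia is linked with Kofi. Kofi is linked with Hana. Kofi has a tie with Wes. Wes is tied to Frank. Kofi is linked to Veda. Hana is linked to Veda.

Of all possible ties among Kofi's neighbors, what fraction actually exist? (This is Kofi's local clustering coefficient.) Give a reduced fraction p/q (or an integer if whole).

Kofi's neighbors: Hana, Nadia, Veda, and Wes (k = 4).
Possible neighbor pairs: C(4,2) = 6. Edges among them: Hana–Veda, Nadia–Wes → e = 2.
Clustering(Kofi) = 2/6 = 1/3.

1/3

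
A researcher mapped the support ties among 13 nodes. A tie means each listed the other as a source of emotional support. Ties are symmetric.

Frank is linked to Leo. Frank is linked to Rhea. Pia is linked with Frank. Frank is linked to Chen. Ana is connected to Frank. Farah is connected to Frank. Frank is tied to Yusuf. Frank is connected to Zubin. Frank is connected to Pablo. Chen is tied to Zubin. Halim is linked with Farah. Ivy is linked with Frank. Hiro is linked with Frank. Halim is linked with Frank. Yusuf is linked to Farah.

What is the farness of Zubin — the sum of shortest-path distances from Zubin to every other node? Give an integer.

Distances from Zubin: Ana:2, Chen:1, Farah:2, Frank:1, Halim:2, Hiro:2, Ivy:2, Leo:2, Pablo:2, Pia:2, Rhea:2, Yusuf:2.
Sum = 2 + 1 + 2 + 1 + 2 + 2 + 2 + 2 + 2 + 2 + 2 + 2 = 22.

22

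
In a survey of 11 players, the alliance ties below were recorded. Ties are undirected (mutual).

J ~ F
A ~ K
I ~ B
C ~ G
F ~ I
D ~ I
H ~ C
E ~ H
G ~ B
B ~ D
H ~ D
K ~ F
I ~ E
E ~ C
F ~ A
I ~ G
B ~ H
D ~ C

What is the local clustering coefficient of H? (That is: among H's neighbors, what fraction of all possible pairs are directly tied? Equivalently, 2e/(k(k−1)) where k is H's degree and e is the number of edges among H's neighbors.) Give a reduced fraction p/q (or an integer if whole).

H's neighbors: B, C, D, and E (k = 4).
Possible neighbor pairs: C(4,2) = 6. Edges among them: B–D, C–D, C–E → e = 3.
Clustering(H) = 3/6 = 1/2.

1/2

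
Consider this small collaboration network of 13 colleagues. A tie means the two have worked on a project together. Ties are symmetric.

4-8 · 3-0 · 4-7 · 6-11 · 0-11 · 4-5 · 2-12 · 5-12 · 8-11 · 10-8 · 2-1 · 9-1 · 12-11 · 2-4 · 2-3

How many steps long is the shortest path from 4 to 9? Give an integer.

One shortest route is 4 – 2 – 1 – 9, which uses 3 edges, and at distance 2 from 4 we only reach {1, 3, 10, 11, 12}, which does not include 9. So d(4,9) = 3.

3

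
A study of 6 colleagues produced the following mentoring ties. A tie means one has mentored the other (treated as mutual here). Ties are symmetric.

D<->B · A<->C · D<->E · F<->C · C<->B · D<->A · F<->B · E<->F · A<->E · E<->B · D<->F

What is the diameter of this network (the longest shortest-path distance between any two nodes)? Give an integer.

Eccentricity of each node (its greatest distance to any other): A:2, B:2, C:2, D:2, E:2, F:2.
The maximum eccentricity is 2, realized for instance by the pair B–A via B – E – A. So the diameter is 2.

2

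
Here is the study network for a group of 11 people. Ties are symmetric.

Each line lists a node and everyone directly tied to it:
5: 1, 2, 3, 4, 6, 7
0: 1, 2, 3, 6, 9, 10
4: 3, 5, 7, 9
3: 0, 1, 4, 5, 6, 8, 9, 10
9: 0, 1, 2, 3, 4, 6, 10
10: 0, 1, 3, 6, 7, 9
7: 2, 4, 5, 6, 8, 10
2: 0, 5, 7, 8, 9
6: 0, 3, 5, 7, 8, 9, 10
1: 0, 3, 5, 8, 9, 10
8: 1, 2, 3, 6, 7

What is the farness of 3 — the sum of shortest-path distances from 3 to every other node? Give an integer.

Distances from 3: 0:1, 1:1, 2:2, 4:1, 5:1, 6:1, 7:2, 8:1, 9:1, 10:1.
Sum = 1 + 1 + 2 + 1 + 1 + 1 + 2 + 1 + 1 + 1 = 12.

12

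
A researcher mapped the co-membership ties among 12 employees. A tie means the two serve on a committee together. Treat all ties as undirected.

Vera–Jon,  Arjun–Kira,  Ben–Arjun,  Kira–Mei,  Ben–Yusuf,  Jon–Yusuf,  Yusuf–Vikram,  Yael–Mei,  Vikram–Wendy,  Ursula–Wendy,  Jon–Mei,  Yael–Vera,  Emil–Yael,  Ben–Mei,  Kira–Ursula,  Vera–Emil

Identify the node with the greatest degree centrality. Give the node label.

Degrees — Arjun:2, Ben:3, Emil:2, Jon:3, Kira:3, Mei:4, Ursula:2, Vera:3, Vikram:2, Wendy:2, Yael:3, Yusuf:3.
The maximum is 4, attained only by Mei.

Mei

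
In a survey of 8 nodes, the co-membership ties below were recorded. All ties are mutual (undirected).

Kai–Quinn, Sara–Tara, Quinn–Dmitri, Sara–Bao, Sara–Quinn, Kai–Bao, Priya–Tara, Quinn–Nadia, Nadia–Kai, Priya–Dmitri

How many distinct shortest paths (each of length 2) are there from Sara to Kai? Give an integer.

2

The shortest distance is 2. The length-2 paths are: Sara–Quinn–Kai; Sara–Bao–Kai.
That gives 2 distinct shortest paths.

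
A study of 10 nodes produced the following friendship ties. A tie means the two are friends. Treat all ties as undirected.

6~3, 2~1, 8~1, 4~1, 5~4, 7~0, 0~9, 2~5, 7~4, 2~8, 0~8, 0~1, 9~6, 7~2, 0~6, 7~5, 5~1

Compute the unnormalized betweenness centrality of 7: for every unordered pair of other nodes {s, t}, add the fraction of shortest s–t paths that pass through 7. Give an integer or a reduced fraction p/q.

17/3

Pairs whose geodesics pass through 7 — 9–5: 1/2; 9–4: 1/2; 9–2: 1/3; 3–5: 1/2; 3–4: 1/2; 3–2: 1/3; 6–5: 1/2; 6–4: 1/2; 6–2: 1/3; 0–5: 1/2; 0–4: 1/2; 0–2: 1/3; 4–2: 1/3.
All other pairs contribute 0.
Summing the contributions gives betweenness(7) = 17/3.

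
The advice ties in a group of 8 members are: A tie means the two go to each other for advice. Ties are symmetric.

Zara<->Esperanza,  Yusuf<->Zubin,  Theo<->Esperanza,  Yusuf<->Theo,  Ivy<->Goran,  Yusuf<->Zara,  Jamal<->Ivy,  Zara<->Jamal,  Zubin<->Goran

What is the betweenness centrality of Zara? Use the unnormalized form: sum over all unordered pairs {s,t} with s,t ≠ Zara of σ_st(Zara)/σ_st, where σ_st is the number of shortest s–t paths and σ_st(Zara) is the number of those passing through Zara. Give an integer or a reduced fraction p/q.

Pairs whose geodesics pass through Zara — Goran–Esperanza: 2/3; Zubin–Esperanza: 1/2; Zubin–Jamal: 1/2; Yusuf–Esperanza: 1/2; Yusuf–Jamal: 1; Yusuf–Ivy: 1/2; Theo–Jamal: 2/2; Theo–Ivy: 2/3; Esperanza–Jamal: 1; Esperanza–Ivy: 1.
All other pairs contribute 0.
Summing the contributions gives betweenness(Zara) = 22/3.

22/3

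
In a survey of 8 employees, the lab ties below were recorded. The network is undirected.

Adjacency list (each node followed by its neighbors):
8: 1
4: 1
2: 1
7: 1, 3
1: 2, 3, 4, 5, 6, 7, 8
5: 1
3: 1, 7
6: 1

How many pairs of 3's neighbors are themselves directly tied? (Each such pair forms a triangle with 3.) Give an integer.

3's neighbors: 1 and 7.
Neighbor pairs that are themselves tied: 3–1–7. Each forms one triangle with 3, for 1 in total.

1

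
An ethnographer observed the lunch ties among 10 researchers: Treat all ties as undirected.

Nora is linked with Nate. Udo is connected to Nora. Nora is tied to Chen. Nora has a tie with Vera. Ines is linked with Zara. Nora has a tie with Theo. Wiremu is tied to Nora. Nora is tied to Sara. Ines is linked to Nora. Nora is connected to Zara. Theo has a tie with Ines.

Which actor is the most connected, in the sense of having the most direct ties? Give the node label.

Nora

Degrees — Chen:1, Ines:3, Nate:1, Nora:9, Sara:1, Theo:2, Udo:1, Vera:1, Wiremu:1, Zara:2.
The maximum is 9, attained only by Nora.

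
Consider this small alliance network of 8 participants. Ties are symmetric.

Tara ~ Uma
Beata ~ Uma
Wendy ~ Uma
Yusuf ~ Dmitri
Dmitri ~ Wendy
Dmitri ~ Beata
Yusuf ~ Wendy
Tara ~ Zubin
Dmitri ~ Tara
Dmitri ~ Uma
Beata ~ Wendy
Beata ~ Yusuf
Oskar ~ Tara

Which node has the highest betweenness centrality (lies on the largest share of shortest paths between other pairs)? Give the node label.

Tara

Unnormalized betweenness of each node: Beata:1/3, Dmitri:19/3, Oskar:0, Tara:11, Uma:3, Wendy:1/3, Yusuf:0, Zubin:0.
Tara has the largest value, 11, making it the main broker — the node through which the most shortest paths run.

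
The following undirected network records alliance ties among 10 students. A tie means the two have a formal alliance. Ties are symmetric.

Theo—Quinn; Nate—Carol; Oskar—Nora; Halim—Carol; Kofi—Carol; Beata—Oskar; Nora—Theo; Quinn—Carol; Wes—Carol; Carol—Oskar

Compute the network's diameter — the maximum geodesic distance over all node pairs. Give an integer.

3

Eccentricity of each node (its greatest distance to any other): Beata:3, Carol:2, Halim:3, Kofi:3, Nate:3, Nora:3, Oskar:2, Quinn:3, Theo:3, Wes:3.
The maximum eccentricity is 3, realized for instance by the pair Beata–Kofi via Beata – Oskar – Carol – Kofi. So the diameter is 3.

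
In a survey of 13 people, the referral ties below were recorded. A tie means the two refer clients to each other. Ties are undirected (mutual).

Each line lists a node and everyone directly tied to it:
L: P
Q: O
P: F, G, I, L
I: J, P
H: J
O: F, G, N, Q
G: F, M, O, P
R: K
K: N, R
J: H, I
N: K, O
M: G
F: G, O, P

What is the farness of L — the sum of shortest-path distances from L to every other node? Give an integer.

Distances from L: F:2, G:2, H:4, I:2, J:3, K:5, M:3, N:4, O:3, P:1, Q:4, R:6.
Sum = 2 + 2 + 4 + 2 + 3 + 5 + 3 + 4 + 3 + 1 + 4 + 6 = 39.

39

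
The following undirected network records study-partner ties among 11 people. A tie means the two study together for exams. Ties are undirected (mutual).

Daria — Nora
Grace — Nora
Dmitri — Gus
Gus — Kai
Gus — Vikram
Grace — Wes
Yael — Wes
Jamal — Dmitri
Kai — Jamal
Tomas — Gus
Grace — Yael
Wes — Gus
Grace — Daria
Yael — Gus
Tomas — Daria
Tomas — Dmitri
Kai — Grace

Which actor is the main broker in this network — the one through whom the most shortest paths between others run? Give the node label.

Unnormalized betweenness of each node: Daria:37/10, Dmitri:19/6, Grace:32/3, Gus:523/30, Jamal:7/10, Kai:32/5, Nora:0, Tomas:26/5, Vikram:0, Wes:41/30, Yael:41/30.
Gus has the largest value, 523/30, making it the main broker — the node through which the most shortest paths run.

Gus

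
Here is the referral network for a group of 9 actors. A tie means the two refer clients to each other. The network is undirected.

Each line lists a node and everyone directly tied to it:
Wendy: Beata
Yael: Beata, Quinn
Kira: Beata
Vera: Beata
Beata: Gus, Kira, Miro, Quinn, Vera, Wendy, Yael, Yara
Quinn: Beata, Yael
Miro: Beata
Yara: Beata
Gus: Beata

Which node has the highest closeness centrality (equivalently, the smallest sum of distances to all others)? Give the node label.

Farness (sum of distances to all others) for each node — Beata:8, Gus:15, Kira:15, Miro:15, Quinn:14, Vera:15, Wendy:15, Yael:14, Yara:15.
The smallest farness is 8, for Beata, so Beata has the highest closeness.

Beata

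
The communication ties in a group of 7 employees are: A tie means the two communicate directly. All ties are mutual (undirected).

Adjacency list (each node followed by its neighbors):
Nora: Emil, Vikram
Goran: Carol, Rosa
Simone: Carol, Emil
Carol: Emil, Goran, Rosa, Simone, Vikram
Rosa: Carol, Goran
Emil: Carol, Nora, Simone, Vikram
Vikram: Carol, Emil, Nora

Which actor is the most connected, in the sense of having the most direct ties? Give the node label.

Degrees — Carol:5, Emil:4, Goran:2, Nora:2, Rosa:2, Simone:2, Vikram:3.
The maximum is 5, attained only by Carol.

Carol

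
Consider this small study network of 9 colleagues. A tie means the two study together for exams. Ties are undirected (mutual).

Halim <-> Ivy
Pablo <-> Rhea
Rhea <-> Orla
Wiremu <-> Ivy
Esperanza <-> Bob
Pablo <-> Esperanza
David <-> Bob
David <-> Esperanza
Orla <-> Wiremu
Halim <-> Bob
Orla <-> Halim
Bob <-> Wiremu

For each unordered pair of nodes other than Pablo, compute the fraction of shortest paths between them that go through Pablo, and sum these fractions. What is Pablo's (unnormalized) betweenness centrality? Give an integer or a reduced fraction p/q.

Pairs whose geodesics pass through Pablo — Orla–Esperanza: 1/3; Rhea–Esperanza: 1; Rhea–David: 1; Rhea–Bob: 1/3.
All other pairs contribute 0.
Summing the contributions gives betweenness(Pablo) = 8/3.

8/3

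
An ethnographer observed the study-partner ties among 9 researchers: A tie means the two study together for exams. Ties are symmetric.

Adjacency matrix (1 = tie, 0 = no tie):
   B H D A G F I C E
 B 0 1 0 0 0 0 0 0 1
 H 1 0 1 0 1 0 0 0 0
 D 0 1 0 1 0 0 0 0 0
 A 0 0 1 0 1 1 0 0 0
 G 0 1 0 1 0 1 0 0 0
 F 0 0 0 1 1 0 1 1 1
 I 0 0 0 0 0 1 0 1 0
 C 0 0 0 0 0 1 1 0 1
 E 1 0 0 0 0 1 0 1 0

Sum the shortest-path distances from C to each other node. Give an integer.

Distances from C: A:2, B:2, D:3, E:1, F:1, G:2, H:3, I:1.
Sum = 2 + 2 + 3 + 1 + 1 + 2 + 3 + 1 = 15.

15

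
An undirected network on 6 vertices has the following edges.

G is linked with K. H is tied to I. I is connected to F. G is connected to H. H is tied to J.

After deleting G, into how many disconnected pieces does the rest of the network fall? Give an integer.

Without G, the remaining ties split the others into: {F, H, I, J}; {K}.
That's 2 separate components.

2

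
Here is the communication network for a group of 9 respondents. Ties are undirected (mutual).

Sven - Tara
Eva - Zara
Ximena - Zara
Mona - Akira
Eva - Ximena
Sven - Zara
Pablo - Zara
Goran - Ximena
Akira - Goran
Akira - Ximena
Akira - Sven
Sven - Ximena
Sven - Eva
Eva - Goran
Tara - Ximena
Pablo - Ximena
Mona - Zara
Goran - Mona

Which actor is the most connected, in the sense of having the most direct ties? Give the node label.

Ximena

Degrees — Akira:4, Eva:4, Goran:4, Mona:3, Pablo:2, Sven:5, Tara:2, Ximena:7, Zara:5.
The maximum is 7, attained only by Ximena.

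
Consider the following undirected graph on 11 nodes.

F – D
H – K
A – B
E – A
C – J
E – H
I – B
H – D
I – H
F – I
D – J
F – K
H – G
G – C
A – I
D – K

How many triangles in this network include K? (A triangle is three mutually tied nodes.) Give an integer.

2

K's neighbors: D, F, and H.
Neighbor pairs that are themselves tied: K–D–F; K–D–H. Each forms one triangle with K, for 2 in total.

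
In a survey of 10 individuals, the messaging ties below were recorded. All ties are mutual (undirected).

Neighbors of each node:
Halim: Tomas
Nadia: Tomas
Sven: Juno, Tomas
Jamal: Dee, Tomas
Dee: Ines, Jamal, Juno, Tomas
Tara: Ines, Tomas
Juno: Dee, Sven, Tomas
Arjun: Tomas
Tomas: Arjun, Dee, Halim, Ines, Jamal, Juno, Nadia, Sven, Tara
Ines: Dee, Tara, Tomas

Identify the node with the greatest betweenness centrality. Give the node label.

Unnormalized betweenness of each node: Arjun:0, Dee:3/2, Halim:0, Ines:1/2, Jamal:0, Juno:1/2, Nadia:0, Sven:0, Tara:0, Tomas:57/2.
Tomas has the largest value, 57/2, making it the main broker — the node through which the most shortest paths run.

Tomas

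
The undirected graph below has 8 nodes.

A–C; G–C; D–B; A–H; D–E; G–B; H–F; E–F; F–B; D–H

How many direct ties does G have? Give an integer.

2

G is directly tied to B and C. That is 2 neighbors, so the degree of G is 2.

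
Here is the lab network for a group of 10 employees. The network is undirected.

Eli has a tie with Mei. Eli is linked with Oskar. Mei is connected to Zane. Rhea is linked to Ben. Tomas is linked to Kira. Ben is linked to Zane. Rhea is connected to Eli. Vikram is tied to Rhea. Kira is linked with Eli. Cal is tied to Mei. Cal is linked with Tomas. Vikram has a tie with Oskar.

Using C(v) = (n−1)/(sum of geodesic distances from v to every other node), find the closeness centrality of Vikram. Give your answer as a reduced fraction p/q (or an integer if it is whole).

9/23

Distances from Vikram: Ben:2, Cal:4, Eli:2, Kira:3, Mei:3, Oskar:1, Rhea:1, Tomas:4, Zane:3. Sum = 23.
n = 10, so closeness = 9/23.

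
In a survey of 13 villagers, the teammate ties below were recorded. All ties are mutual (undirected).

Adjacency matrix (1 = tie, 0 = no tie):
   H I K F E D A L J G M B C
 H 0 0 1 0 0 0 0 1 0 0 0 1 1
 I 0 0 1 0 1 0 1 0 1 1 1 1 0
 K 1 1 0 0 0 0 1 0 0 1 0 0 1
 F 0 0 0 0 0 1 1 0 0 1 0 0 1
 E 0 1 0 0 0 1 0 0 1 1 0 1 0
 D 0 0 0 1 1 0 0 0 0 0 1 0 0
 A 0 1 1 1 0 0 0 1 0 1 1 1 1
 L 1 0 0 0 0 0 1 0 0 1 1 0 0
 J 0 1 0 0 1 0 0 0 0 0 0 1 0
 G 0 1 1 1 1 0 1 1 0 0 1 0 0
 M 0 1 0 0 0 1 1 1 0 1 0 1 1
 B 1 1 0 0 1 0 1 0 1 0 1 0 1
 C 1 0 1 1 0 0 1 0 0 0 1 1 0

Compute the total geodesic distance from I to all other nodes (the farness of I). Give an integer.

Distances from I: A:1, B:1, C:2, D:2, E:1, F:2, G:1, H:2, J:1, K:1, L:2, M:1.
Sum = 1 + 1 + 2 + 2 + 1 + 2 + 1 + 2 + 1 + 1 + 2 + 1 = 17.

17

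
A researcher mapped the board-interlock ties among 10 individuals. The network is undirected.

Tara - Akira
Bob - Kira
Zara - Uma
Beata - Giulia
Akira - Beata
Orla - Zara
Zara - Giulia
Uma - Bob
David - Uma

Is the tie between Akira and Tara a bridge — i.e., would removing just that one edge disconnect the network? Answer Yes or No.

Without the Akira–Tara edge there is no alternate route between Akira and Tara, so the network disconnects. It is a bridge.

Yes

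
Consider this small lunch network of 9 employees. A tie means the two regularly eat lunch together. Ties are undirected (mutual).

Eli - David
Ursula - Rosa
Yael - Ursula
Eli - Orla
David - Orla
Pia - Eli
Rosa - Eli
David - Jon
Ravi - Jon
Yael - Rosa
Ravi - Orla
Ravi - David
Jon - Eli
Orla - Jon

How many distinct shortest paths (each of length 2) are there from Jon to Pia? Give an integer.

The shortest distance is 2, and the only length-2 path is Jon–Eli–Pia. So there is exactly 1 shortest path.

1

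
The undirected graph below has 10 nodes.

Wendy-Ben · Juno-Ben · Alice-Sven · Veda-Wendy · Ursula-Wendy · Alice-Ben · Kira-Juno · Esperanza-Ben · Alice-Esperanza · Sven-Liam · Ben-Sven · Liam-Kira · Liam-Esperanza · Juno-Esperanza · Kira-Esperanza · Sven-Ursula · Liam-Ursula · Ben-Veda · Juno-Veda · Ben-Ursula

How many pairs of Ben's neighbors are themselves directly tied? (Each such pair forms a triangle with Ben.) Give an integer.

Ben's neighbors: Alice, Esperanza, Juno, Sven, Ursula, Veda, and Wendy.
Neighbor pairs that are themselves tied: Ben–Alice–Esperanza; Ben–Alice–Sven; Ben–Esperanza–Juno; Ben–Juno–Veda; Ben–Sven–Ursula; Ben–Ursula–Wendy; Ben–Veda–Wendy. Each forms one triangle with Ben, for 7 in total.

7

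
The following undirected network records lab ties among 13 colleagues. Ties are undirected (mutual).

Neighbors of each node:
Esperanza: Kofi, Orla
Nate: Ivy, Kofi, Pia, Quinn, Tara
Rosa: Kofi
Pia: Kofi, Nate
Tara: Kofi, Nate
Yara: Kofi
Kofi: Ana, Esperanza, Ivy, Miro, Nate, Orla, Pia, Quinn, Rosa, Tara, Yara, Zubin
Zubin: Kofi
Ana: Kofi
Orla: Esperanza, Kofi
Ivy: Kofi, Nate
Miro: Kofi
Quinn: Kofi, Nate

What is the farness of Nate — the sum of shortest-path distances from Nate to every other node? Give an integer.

19

Distances from Nate: Ana:2, Esperanza:2, Ivy:1, Kofi:1, Miro:2, Orla:2, Pia:1, Quinn:1, Rosa:2, Tara:1, Yara:2, Zubin:2.
Sum = 2 + 2 + 1 + 1 + 2 + 2 + 1 + 1 + 2 + 1 + 2 + 2 = 19.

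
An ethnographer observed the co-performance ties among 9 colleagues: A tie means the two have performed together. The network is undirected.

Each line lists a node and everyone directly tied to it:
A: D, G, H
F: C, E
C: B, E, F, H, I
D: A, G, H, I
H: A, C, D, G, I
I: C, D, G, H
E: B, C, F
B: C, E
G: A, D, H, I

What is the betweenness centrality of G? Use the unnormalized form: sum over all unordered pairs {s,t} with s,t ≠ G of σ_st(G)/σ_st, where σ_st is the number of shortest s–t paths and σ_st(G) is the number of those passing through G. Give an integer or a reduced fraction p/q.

Pairs whose geodesics pass through G — A–I: 1/3.
All other pairs contribute 0.
Summing the contributions gives betweenness(G) = 1/3.

1/3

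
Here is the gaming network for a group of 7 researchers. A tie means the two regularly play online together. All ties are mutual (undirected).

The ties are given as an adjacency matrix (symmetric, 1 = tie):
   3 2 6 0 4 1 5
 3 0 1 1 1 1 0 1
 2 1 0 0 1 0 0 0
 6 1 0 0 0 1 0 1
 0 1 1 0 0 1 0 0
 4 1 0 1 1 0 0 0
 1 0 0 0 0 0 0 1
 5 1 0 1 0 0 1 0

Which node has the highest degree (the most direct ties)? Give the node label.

Degrees — 0:3, 1:1, 2:2, 3:5, 4:3, 5:3, 6:3.
The maximum is 5, attained only by 3.

3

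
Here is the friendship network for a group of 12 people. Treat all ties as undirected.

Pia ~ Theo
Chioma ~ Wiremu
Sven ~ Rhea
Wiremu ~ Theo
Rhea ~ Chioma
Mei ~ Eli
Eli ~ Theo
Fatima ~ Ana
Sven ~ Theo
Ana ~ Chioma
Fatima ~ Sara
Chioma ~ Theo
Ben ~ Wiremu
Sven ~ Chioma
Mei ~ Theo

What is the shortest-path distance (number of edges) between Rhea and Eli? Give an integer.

One shortest route is Rhea – Sven – Theo – Eli, which uses 3 edges, and at distance 2 from Rhea we only reach {Ana, Theo, Wiremu}, which does not include Eli. So d(Rhea,Eli) = 3.

3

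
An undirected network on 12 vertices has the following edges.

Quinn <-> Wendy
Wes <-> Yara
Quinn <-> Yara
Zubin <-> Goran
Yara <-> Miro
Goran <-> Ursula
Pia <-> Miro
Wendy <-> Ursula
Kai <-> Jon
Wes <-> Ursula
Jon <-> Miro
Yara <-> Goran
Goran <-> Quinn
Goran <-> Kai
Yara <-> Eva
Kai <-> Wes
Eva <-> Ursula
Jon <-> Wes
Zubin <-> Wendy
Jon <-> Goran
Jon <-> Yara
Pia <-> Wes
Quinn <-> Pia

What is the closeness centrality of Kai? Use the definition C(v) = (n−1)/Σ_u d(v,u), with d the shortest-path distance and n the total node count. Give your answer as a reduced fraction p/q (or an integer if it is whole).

11/21

Distances from Kai: Eva:3, Goran:1, Jon:1, Miro:2, Pia:2, Quinn:2, Ursula:2, Wendy:3, Wes:1, Yara:2, Zubin:2. Sum = 21.
n = 12, so closeness = 11/21.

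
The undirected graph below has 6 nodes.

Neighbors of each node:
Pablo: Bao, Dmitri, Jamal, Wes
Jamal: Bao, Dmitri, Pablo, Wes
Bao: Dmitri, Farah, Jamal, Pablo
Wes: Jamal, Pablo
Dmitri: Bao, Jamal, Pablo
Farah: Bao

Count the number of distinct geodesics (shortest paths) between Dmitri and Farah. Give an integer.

The shortest distance is 2, and the only length-2 path is Dmitri–Bao–Farah. So there is exactly 1 shortest path.

1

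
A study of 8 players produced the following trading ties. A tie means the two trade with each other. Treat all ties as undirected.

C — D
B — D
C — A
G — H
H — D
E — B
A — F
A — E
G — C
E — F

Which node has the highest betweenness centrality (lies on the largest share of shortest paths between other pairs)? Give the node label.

Unnormalized betweenness of each node: A:31/6, B:17/6, C:43/6, D:17/3, E:17/6, F:0, G:4/3, H:1.
C has the largest value, 43/6, making it the main broker — the node through which the most shortest paths run.

C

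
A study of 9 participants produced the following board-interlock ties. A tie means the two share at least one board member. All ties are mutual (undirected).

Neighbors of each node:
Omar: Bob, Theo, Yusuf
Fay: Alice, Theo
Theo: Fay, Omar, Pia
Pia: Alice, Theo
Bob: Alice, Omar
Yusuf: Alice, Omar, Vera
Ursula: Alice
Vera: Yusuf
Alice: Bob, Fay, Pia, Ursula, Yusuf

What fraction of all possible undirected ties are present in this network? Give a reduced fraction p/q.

11/36

There are 11 edges and 9 nodes, so the maximum possible is C(9,2) = 36.
Density = 11/36.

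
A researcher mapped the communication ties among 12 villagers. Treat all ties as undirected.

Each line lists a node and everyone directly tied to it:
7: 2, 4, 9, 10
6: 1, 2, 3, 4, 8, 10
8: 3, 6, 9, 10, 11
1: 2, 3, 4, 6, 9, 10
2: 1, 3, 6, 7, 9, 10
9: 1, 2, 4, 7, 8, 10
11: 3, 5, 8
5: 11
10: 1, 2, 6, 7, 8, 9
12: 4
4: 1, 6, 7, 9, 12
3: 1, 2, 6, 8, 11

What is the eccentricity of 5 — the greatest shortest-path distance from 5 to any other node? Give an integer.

Distances from 5: 1:3, 2:3, 3:2, 4:4, 6:3, 7:4, 8:2, 9:3, 10:3, 11:1, 12:5.
The largest is 5 (to 12), so the eccentricity of 5 is 5.

5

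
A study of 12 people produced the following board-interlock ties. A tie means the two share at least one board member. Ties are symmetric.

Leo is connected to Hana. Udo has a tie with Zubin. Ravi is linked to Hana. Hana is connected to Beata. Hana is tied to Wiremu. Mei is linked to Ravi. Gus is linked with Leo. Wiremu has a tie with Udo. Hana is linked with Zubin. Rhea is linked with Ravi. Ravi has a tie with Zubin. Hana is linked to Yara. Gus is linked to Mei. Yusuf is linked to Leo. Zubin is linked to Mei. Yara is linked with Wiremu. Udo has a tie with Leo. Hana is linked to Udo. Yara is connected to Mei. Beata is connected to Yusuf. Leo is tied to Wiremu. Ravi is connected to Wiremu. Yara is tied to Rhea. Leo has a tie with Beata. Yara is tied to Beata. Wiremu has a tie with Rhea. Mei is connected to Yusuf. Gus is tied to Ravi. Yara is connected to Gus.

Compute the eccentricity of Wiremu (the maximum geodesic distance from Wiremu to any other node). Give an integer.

Distances from Wiremu: Beata:2, Gus:2, Hana:1, Leo:1, Mei:2, Ravi:1, Rhea:1, Udo:1, Yara:1, Yusuf:2, Zubin:2.
The largest is 2 (to Mei, Gus, Beata, Zubin, and Yusuf), so the eccentricity of Wiremu is 2.

2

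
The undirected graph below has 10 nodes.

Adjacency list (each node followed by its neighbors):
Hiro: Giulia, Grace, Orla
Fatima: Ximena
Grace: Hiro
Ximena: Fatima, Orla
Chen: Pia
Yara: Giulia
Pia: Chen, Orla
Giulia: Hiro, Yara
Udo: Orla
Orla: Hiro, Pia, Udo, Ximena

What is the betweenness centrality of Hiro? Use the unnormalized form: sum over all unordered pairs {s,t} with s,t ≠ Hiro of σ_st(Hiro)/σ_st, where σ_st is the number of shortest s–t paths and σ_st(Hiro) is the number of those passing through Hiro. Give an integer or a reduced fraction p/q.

20

Pairs whose geodesics pass through Hiro — Pia–Yara: 1; Pia–Giulia: 1; Pia–Grace: 1; Orla–Yara: 1; Orla–Giulia: 1; Orla–Grace: 1; Fatima–Yara: 1; Fatima–Giulia: 1; Fatima–Grace: 1; Udo–Yara: 1; Udo–Giulia: 1; Udo–Grace: 1; Chen–Yara: 1; Chen–Giulia: 1 … (+6 more pairs).
All other pairs contribute 0.
Summing the contributions gives betweenness(Hiro) = 20.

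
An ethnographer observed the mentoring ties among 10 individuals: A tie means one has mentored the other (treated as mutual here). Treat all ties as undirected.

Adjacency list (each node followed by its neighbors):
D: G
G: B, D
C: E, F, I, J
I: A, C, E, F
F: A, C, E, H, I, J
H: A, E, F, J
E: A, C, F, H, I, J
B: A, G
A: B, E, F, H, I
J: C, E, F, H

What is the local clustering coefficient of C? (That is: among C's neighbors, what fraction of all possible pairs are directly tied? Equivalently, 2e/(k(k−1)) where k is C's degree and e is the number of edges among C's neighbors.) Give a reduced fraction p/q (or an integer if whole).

C's neighbors: E, F, I, and J (k = 4).
Possible neighbor pairs: C(4,2) = 6. Edges among them: E–F, E–I, E–J, F–I, F–J → e = 5.
Clustering(C) = 5/6.

5/6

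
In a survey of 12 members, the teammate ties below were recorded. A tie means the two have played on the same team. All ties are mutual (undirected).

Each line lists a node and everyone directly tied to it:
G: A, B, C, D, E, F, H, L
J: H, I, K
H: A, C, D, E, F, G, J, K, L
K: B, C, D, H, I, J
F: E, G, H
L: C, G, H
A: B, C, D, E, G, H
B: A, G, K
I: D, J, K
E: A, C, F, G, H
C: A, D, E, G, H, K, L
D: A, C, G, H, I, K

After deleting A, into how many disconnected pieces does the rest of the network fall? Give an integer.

A's neighbors (B, C, D, E, G, and H) remain reachable from one another through other ties, so the rest of the network stays in one piece.

1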